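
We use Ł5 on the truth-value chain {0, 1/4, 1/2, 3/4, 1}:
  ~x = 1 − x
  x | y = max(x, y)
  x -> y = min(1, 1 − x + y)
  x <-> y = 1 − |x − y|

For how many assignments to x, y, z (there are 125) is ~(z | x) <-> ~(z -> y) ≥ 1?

28

value 1: 28 assignments (counts)
value 3/4: 37 assignments
value 1/2: 31 assignments
value 1/4: 19 assignments
value 0: 10 assignments
So 28 of the 125 assignments meet the threshold.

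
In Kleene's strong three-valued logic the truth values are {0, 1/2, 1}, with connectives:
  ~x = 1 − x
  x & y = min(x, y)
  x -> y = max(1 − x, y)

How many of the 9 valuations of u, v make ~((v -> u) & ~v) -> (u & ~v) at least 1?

3

u = 0, v = 0 ↦ 1  ≥
u = 0, v = 1/2 ↦ 1/2  <
u = 0, v = 1 ↦ 0  <
u = 1/2, v = 0 ↦ 1  ≥
u = 1/2, v = 1/2 ↦ 1/2  <
u = 1/2, v = 1 ↦ 0  <
u = 1, v = 0 ↦ 1  ≥
u = 1, v = 1/2 ↦ 1/2  <
u = 1, v = 1 ↦ 0  <
So 3 of the 9 assignments meet the threshold.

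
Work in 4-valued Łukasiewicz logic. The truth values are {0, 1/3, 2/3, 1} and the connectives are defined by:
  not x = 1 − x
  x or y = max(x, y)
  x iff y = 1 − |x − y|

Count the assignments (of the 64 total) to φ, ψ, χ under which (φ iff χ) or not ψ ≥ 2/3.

value 1: 28 assignments (counts)
value 2/3: 24 assignments (counts)
value 1/3: 10 assignments
value 0: 2 assignments
So 52 of the 64 assignments meet the threshold.

52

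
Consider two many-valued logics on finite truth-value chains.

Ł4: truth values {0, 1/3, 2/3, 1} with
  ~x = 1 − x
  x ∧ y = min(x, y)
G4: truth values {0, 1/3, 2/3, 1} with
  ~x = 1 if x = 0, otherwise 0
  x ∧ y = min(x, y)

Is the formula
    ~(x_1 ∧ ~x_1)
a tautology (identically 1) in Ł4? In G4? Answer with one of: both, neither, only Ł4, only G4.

only G4

In Ł4: at x_1 = 1/3 the value is 2/3 — not a tautology.
In G4: every assignment gives 1 — tautology.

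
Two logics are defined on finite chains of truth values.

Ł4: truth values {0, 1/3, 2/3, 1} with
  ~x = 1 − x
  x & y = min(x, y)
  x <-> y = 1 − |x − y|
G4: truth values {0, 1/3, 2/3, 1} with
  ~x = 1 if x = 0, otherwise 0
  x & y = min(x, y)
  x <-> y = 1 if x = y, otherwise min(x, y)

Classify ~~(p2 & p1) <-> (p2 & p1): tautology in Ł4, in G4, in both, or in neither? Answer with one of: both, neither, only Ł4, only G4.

In Ł4: every assignment gives 1 — tautology.
In G4: at p1 = 1/3, p2 = 1/3 the value is 1/3 — not a tautology.

only Ł4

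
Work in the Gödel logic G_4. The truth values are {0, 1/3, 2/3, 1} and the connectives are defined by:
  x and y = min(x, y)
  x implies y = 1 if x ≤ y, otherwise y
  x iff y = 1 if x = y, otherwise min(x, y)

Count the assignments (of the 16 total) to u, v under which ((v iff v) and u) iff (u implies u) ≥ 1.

4

u = 0, v = 0 ↦ 0  <
u = 0, v = 1/3 ↦ 0  <
u = 0, v = 2/3 ↦ 0  <
u = 0, v = 1 ↦ 0  <
u = 1/3, v = 0 ↦ 1/3  <
u = 1/3, v = 1/3 ↦ 1/3  <
u = 1/3, v = 2/3 ↦ 1/3  <
u = 1/3, v = 1 ↦ 1/3  <
u = 2/3, v = 0 ↦ 2/3  <
u = 2/3, v = 1/3 ↦ 2/3  <
u = 2/3, v = 2/3 ↦ 2/3  <
u = 2/3, v = 1 ↦ 2/3  <
u = 1, v = 0 ↦ 1  ≥
u = 1, v = 1/3 ↦ 1  ≥
u = 1, v = 2/3 ↦ 1  ≥
u = 1, v = 1 ↦ 1  ≥
So 4 of the 16 assignments meet the threshold.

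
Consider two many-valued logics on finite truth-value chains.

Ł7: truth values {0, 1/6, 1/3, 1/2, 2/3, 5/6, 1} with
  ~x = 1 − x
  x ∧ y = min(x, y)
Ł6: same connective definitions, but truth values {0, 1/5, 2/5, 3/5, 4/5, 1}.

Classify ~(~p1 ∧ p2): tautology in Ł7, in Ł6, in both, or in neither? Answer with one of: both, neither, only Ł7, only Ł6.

In Ł7: at p1 = 0, p2 = 1/6 the value is 5/6 — not a tautology.
In Ł6: at p1 = 0, p2 = 1/5 the value is 4/5 — not a tautology.

neither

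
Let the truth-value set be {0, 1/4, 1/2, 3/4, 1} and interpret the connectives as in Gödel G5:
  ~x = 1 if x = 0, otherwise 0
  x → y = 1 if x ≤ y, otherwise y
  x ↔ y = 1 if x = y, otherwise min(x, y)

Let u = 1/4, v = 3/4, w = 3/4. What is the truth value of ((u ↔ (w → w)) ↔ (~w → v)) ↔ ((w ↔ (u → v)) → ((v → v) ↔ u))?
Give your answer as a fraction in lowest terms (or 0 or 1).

1

w → w = 3/4 → 3/4 = 1
u ↔ (w → w) = 1/4 ↔ 1 = 1/4
~w = ~3/4 = 0
~w → v = 0 → 3/4 = 1
(u ↔ (w → w)) ↔ (~w → v) = 1/4 ↔ 1 = 1/4
u → v = 1/4 → 3/4 = 1
w ↔ (u → v) = 3/4 ↔ 1 = 3/4
v → v = 3/4 → 3/4 = 1
(v → v) ↔ u = 1 ↔ 1/4 = 1/4
(w ↔ (u → v)) → ((v → v) ↔ u) = 3/4 → 1/4 = 1/4
((u ↔ (w → w)) ↔ (~w → v)) ↔ ((w ↔ (u → v)) → ((v → v) ↔ u)) = 1/4 ↔ 1/4 = 1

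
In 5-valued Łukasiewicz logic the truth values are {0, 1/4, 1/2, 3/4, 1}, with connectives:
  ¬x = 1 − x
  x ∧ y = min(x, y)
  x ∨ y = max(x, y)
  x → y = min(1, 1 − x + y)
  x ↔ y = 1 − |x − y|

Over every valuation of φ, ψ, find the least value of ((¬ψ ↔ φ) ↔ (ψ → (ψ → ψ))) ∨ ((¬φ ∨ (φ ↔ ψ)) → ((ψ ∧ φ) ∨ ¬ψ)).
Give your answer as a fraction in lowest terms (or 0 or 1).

Take φ = 0, ψ = 1/2:
¬ψ = ¬1/2 = 1/2
¬ψ ↔ φ = 1/2 ↔ 0 = 1/2
ψ → ψ = 1/2 → 1/2 = 1
ψ → (ψ → ψ) = 1/2 → 1 = 1
(¬ψ ↔ φ) ↔ (ψ → (ψ → ψ)) = 1/2 ↔ 1 = 1/2
¬φ = ¬0 = 1
φ ↔ ψ = 0 ↔ 1/2 = 1/2
¬φ ∨ (φ ↔ ψ) = 1 ∨ 1/2 = 1
ψ ∧ φ = 1/2 ∧ 0 = 0
¬ψ = ¬1/2 = 1/2
(ψ ∧ φ) ∨ ¬ψ = 0 ∨ 1/2 = 1/2
(¬φ ∨ (φ ↔ ψ)) → ((ψ ∧ φ) ∨ ¬ψ) = 1 → 1/2 = 1/2
((¬ψ ↔ φ) ↔ (ψ → (ψ → ψ))) ∨ ((¬φ ∨ (φ ↔ ψ)) → ((ψ ∧ φ) ∨ ¬ψ)) = 1/2 ∨ 1/2 = 1/2
No assignment yields a value below 1/2, so this is the minimum.

1/2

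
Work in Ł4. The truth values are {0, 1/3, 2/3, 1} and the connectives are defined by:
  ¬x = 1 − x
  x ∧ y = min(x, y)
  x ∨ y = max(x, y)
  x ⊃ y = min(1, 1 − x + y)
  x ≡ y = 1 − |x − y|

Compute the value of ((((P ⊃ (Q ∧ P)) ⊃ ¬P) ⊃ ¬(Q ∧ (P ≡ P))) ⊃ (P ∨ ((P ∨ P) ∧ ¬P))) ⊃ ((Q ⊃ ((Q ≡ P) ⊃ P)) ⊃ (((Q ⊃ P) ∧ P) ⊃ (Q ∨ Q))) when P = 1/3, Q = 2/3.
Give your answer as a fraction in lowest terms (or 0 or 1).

1

Q ∧ P = 2/3 ∧ 1/3 = 1/3
P ⊃ (Q ∧ P) = 1/3 ⊃ 1/3 = 1
¬P = ¬1/3 = 2/3
(P ⊃ (Q ∧ P)) ⊃ ¬P = 1 ⊃ 2/3 = 2/3
P ≡ P = 1/3 ≡ 1/3 = 1
Q ∧ (P ≡ P) = 2/3 ∧ 1 = 2/3
¬(Q ∧ (P ≡ P)) = ¬2/3 = 1/3
((P ⊃ (Q ∧ P)) ⊃ ¬P) ⊃ ¬(Q ∧ (P ≡ P)) = 2/3 ⊃ 1/3 = 2/3
P ∨ P = 1/3 ∨ 1/3 = 1/3
¬P = ¬1/3 = 2/3
(P ∨ P) ∧ ¬P = 1/3 ∧ 2/3 = 1/3
P ∨ ((P ∨ P) ∧ ¬P) = 1/3 ∨ 1/3 = 1/3
(((P ⊃ (Q ∧ P)) ⊃ ¬P) ⊃ ¬(Q ∧ (P ≡ P))) ⊃ (P ∨ ((P ∨ P) ∧ ¬P)) = 2/3 ⊃ 1/3 = 2/3
Q ≡ P = 2/3 ≡ 1/3 = 2/3
(Q ≡ P) ⊃ P = 2/3 ⊃ 1/3 = 2/3
Q ⊃ ((Q ≡ P) ⊃ P) = 2/3 ⊃ 2/3 = 1
Q ⊃ P = 2/3 ⊃ 1/3 = 2/3
(Q ⊃ P) ∧ P = 2/3 ∧ 1/3 = 1/3
Q ∨ Q = 2/3 ∨ 2/3 = 2/3
((Q ⊃ P) ∧ P) ⊃ (Q ∨ Q) = 1/3 ⊃ 2/3 = 1
(Q ⊃ ((Q ≡ P) ⊃ P)) ⊃ (((Q ⊃ P) ∧ P) ⊃ (Q ∨ Q)) = 1 ⊃ 1 = 1
((((P ⊃ (Q ∧ P)) ⊃ ¬P) ⊃ ¬(Q ∧ (P ≡ P))) ⊃ (P ∨ ((P ∨ P) ∧ ¬P))) ⊃ ((Q ⊃ ((Q ≡ P) ⊃ P)) ⊃ (((Q ⊃ P) ∧ P) ⊃ (Q ∨ Q))) = 2/3 ⊃ 1 = 1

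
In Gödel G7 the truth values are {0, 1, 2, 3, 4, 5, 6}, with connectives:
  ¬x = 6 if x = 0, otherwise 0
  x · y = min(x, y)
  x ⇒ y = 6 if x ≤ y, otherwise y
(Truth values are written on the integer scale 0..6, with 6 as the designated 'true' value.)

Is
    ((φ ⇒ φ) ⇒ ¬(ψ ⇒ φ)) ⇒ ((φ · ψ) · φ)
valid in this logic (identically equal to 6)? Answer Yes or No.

Counterexample: take φ = 0, ψ = 1.
φ ⇒ φ = 0 ⇒ 0 = 6
ψ ⇒ φ = 1 ⇒ 0 = 0
¬(ψ ⇒ φ) = ¬0 = 6
(φ ⇒ φ) ⇒ ¬(ψ ⇒ φ) = 6 ⇒ 6 = 6
φ · ψ = 0 · 1 = 0
(φ · ψ) · φ = 0 · 0 = 0
((φ ⇒ φ) ⇒ ¬(ψ ⇒ φ)) ⇒ ((φ · ψ) · φ) = 6 ⇒ 0 = 0
This gives 0 ≠ 6.

No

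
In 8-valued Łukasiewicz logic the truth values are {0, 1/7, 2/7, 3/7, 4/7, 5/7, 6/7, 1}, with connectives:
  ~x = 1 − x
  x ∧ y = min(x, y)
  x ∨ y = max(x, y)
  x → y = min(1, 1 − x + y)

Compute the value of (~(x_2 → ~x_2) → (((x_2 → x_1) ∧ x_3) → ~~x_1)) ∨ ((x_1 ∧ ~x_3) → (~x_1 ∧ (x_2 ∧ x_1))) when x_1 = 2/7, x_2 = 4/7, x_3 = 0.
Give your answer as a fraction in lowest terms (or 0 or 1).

1

~x_2 = ~4/7 = 3/7
x_2 → ~x_2 = 4/7 → 3/7 = 6/7
~(x_2 → ~x_2) = ~6/7 = 1/7
x_2 → x_1 = 4/7 → 2/7 = 5/7
(x_2 → x_1) ∧ x_3 = 5/7 ∧ 0 = 0
~x_1 = ~2/7 = 5/7
~~x_1 = ~5/7 = 2/7
((x_2 → x_1) ∧ x_3) → ~~x_1 = 0 → 2/7 = 1
~(x_2 → ~x_2) → (((x_2 → x_1) ∧ x_3) → ~~x_1) = 1/7 → 1 = 1
~x_3 = ~0 = 1
x_1 ∧ ~x_3 = 2/7 ∧ 1 = 2/7
~x_1 = ~2/7 = 5/7
x_2 ∧ x_1 = 4/7 ∧ 2/7 = 2/7
~x_1 ∧ (x_2 ∧ x_1) = 5/7 ∧ 2/7 = 2/7
(x_1 ∧ ~x_3) → (~x_1 ∧ (x_2 ∧ x_1)) = 2/7 → 2/7 = 1
(~(x_2 → ~x_2) → (((x_2 → x_1) ∧ x_3) → ~~x_1)) ∨ ((x_1 ∧ ~x_3) → (~x_1 ∧ (x_2 ∧ x_1))) = 1 ∨ 1 = 1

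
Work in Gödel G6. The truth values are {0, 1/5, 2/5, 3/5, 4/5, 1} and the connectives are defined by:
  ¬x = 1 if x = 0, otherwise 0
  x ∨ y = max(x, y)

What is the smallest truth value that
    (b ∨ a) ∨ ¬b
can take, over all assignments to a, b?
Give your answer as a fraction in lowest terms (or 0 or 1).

Take a = 0, b = 1/5:
b ∨ a = 1/5 ∨ 0 = 1/5
¬b = ¬1/5 = 0
(b ∨ a) ∨ ¬b = 1/5 ∨ 0 = 1/5
No assignment yields a value below 1/5, so this is the minimum.

1/5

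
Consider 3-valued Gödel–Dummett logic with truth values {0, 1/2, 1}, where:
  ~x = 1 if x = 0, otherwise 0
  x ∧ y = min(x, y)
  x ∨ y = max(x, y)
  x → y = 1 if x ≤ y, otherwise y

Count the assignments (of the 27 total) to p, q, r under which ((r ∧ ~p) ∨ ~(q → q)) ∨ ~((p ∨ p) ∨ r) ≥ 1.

value 1: 6 assignments (counts)
value 1/2: 3 assignments
value 0: 18 assignments
So 6 of the 27 assignments meet the threshold.

6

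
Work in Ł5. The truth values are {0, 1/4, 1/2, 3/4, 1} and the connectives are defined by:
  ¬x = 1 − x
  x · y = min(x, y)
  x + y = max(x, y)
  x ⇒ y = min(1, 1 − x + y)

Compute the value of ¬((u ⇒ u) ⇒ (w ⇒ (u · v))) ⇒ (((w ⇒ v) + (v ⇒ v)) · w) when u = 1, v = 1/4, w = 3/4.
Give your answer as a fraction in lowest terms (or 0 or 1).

1

u ⇒ u = 1 ⇒ 1 = 1
u · v = 1 · 1/4 = 1/4
w ⇒ (u · v) = 3/4 ⇒ 1/4 = 1/2
(u ⇒ u) ⇒ (w ⇒ (u · v)) = 1 ⇒ 1/2 = 1/2
¬((u ⇒ u) ⇒ (w ⇒ (u · v))) = ¬1/2 = 1/2
w ⇒ v = 3/4 ⇒ 1/4 = 1/2
v ⇒ v = 1/4 ⇒ 1/4 = 1
(w ⇒ v) + (v ⇒ v) = 1/2 + 1 = 1
((w ⇒ v) + (v ⇒ v)) · w = 1 · 3/4 = 3/4
¬((u ⇒ u) ⇒ (w ⇒ (u · v))) ⇒ (((w ⇒ v) + (v ⇒ v)) · w) = 1/2 ⇒ 3/4 = 1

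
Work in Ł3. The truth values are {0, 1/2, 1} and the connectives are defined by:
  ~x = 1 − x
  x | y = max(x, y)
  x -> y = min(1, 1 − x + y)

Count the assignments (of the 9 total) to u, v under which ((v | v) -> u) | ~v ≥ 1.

u = 0, v = 0 ↦ 1  ≥
u = 0, v = 1/2 ↦ 1/2  <
u = 0, v = 1 ↦ 0  <
u = 1/2, v = 0 ↦ 1  ≥
u = 1/2, v = 1/2 ↦ 1  ≥
u = 1/2, v = 1 ↦ 1/2  <
u = 1, v = 0 ↦ 1  ≥
u = 1, v = 1/2 ↦ 1  ≥
u = 1, v = 1 ↦ 1  ≥
So 6 of the 9 assignments meet the threshold.

6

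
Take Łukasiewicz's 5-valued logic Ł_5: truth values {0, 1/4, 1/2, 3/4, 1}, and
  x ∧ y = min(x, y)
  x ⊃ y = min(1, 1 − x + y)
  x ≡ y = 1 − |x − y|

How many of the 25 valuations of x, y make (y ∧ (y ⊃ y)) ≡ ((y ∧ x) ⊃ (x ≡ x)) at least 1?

5

value 1: 5 assignments (counts)
value 3/4: 5 assignments
value 1/2: 5 assignments
value 1/4: 5 assignments
value 0: 5 assignments
So 5 of the 25 assignments meet the threshold.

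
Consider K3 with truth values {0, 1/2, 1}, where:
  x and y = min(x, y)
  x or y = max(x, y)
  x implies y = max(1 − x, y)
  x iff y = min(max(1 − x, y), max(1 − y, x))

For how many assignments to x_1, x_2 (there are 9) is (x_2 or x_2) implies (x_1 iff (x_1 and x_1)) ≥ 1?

7

x_1 = 0, x_2 = 0 ↦ 1  ≥
x_1 = 0, x_2 = 1/2 ↦ 1  ≥
x_1 = 0, x_2 = 1 ↦ 1  ≥
x_1 = 1/2, x_2 = 0 ↦ 1  ≥
x_1 = 1/2, x_2 = 1/2 ↦ 1/2  <
x_1 = 1/2, x_2 = 1 ↦ 1/2  <
x_1 = 1, x_2 = 0 ↦ 1  ≥
x_1 = 1, x_2 = 1/2 ↦ 1  ≥
x_1 = 1, x_2 = 1 ↦ 1  ≥
So 7 of the 9 assignments meet the threshold.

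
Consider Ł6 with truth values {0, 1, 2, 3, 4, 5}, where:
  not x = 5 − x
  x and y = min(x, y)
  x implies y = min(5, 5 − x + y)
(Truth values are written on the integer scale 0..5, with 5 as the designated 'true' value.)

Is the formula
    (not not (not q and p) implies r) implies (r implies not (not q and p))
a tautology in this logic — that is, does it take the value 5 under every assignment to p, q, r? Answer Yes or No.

Counterexample: take p = 1, q = 0, r = 5.
not q = not 0 = 5
not q and p = 5 and 1 = 1
not (not q and p) = not 1 = 4
not not (not q and p) = not 4 = 1
not not (not q and p) implies r = 1 implies 5 = 5
not q = not 0 = 5
not q and p = 5 and 1 = 1
not (not q and p) = not 1 = 4
r implies not (not q and p) = 5 implies 4 = 4
(not not (not q and p) implies r) implies (r implies not (not q and p)) = 5 implies 4 = 4
This gives 4 ≠ 5.

No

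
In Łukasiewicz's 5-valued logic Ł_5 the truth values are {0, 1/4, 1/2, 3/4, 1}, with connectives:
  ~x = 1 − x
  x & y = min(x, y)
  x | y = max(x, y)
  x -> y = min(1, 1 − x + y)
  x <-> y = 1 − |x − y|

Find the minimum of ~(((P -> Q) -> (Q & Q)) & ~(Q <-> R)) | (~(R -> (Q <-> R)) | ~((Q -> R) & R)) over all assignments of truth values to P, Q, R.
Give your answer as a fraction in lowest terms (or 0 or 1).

Take P = 0, Q = 1/2, R = 1:
P -> Q = 0 -> 1/2 = 1
Q & Q = 1/2 & 1/2 = 1/2
(P -> Q) -> (Q & Q) = 1 -> 1/2 = 1/2
Q <-> R = 1/2 <-> 1 = 1/2
~(Q <-> R) = ~1/2 = 1/2
((P -> Q) -> (Q & Q)) & ~(Q <-> R) = 1/2 & 1/2 = 1/2
~(((P -> Q) -> (Q & Q)) & ~(Q <-> R)) = ~1/2 = 1/2
Q <-> R = 1/2 <-> 1 = 1/2
R -> (Q <-> R) = 1 -> 1/2 = 1/2
~(R -> (Q <-> R)) = ~1/2 = 1/2
Q -> R = 1/2 -> 1 = 1
(Q -> R) & R = 1 & 1 = 1
~((Q -> R) & R) = ~1 = 0
~(R -> (Q <-> R)) | ~((Q -> R) & R) = 1/2 | 0 = 1/2
~(((P -> Q) -> (Q & Q)) & ~(Q <-> R)) | (~(R -> (Q <-> R)) | ~((Q -> R) & R)) = 1/2 | 1/2 = 1/2
No assignment yields a value below 1/2, so this is the minimum.

1/2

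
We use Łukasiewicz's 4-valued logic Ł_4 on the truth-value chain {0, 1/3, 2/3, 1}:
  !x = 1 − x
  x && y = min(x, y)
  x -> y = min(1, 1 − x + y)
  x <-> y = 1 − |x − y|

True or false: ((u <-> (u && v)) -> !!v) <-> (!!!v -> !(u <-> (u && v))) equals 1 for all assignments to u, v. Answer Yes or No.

u = 0, v = 0 ↦ 1
u = 0, v = 1/3 ↦ 1
u = 0, v = 2/3 ↦ 1
u = 0, v = 1 ↦ 1
u = 1/3, v = 0 ↦ 1
u = 1/3, v = 1/3 ↦ 1
u = 1/3, v = 2/3 ↦ 1
u = 1/3, v = 1 ↦ 1
u = 2/3, v = 0 ↦ 1
u = 2/3, v = 1/3 ↦ 1
u = 2/3, v = 2/3 ↦ 1
u = 2/3, v = 1 ↦ 1
u = 1, v = 0 ↦ 1
u = 1, v = 1/3 ↦ 1
u = 1, v = 2/3 ↦ 1
u = 1, v = 1 ↦ 1
Every assignment gives a value ≥ 1.

Yes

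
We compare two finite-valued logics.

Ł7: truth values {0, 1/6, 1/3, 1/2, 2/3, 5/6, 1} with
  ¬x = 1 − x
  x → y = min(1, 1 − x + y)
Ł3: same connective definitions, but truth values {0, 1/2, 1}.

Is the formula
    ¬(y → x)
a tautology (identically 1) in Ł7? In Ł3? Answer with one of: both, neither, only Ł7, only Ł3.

In Ł7: at x = 0, y = 0 the value is 0 — not a tautology.
In Ł3: at x = 0, y = 0 the value is 0 — not a tautology.

neither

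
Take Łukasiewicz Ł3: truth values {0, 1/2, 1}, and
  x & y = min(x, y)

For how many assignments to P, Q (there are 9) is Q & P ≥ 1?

P = 0, Q = 0 ↦ 0  <
P = 0, Q = 1/2 ↦ 0  <
P = 0, Q = 1 ↦ 0  <
P = 1/2, Q = 0 ↦ 0  <
P = 1/2, Q = 1/2 ↦ 1/2  <
P = 1/2, Q = 1 ↦ 1/2  <
P = 1, Q = 0 ↦ 0  <
P = 1, Q = 1/2 ↦ 1/2  <
P = 1, Q = 1 ↦ 1  ≥
So 1 of the 9 assignments meets the threshold.

1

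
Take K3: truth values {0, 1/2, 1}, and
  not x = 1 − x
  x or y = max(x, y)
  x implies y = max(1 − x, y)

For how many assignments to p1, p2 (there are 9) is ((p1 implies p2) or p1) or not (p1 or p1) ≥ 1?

7

p1 = 0, p2 = 0 ↦ 1  ≥
p1 = 0, p2 = 1/2 ↦ 1  ≥
p1 = 0, p2 = 1 ↦ 1  ≥
p1 = 1/2, p2 = 0 ↦ 1/2  <
p1 = 1/2, p2 = 1/2 ↦ 1/2  <
p1 = 1/2, p2 = 1 ↦ 1  ≥
p1 = 1, p2 = 0 ↦ 1  ≥
p1 = 1, p2 = 1/2 ↦ 1  ≥
p1 = 1, p2 = 1 ↦ 1  ≥
So 7 of the 9 assignments meet the threshold.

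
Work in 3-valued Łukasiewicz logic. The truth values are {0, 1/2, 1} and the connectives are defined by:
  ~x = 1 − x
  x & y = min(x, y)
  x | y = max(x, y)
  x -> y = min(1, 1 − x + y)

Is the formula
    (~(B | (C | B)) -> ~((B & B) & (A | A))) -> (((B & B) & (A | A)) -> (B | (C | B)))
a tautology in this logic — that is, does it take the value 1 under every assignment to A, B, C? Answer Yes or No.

At A = 1, B = 1/2, C = 1, for instance:
C | B = 1 | 1/2 = 1
B | (C | B) = 1/2 | 1 = 1
~(B | (C | B)) = ~1 = 0
B & B = 1/2 & 1/2 = 1/2
A | A = 1 | 1 = 1
(B & B) & (A | A) = 1/2 & 1 = 1/2
~((B & B) & (A | A)) = ~1/2 = 1/2
~(B | (C | B)) -> ~((B & B) & (A | A)) = 0 -> 1/2 = 1
((B & B) & (A | A)) -> (B | (C | B)) = 1/2 -> 1 = 1
(~(B | (C | B)) -> ~((B & B) & (A | A))) -> (((B & B) & (A | A)) -> (B | (C | B))) = 1 -> 1 = 1
and checking the remaining 26 assignments likewise gives ≥ 1 in every case.

Yes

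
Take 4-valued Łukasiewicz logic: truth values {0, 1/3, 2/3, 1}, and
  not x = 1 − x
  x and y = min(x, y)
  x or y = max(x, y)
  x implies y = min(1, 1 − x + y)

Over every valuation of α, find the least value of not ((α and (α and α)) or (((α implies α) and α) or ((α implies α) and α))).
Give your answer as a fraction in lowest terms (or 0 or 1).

Take α = 1:
α and α = 1 and 1 = 1
α and (α and α) = 1 and 1 = 1
α implies α = 1 implies 1 = 1
(α implies α) and α = 1 and 1 = 1
α implies α = 1 implies 1 = 1
(α implies α) and α = 1 and 1 = 1
((α implies α) and α) or ((α implies α) and α) = 1 or 1 = 1
(α and (α and α)) or (((α implies α) and α) or ((α implies α) and α)) = 1 or 1 = 1
not ((α and (α and α)) or (((α implies α) and α) or ((α implies α) and α))) = not 1 = 0
No assignment yields a value below 0, so this is the minimum.

0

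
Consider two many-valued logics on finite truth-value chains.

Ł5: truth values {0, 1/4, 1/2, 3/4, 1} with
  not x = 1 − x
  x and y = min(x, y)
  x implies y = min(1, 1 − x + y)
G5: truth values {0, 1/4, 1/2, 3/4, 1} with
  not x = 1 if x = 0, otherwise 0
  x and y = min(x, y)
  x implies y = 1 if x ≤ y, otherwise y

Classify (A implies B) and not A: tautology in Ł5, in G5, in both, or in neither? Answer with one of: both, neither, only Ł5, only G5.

neither

In Ł5: at A = 1/4, B = 0 the value is 3/4 — not a tautology.
In G5: at A = 1/4, B = 0 the value is 0 — not a tautology.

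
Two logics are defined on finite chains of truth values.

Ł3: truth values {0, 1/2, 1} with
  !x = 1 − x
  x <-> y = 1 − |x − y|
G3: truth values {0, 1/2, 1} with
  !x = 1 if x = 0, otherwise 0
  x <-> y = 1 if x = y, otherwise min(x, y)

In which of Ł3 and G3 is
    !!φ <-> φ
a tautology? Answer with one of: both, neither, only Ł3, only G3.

only Ł3

In Ł3: every assignment gives 1 — tautology.
In G3: at φ = 1/2 the value is 1/2 — not a tautology.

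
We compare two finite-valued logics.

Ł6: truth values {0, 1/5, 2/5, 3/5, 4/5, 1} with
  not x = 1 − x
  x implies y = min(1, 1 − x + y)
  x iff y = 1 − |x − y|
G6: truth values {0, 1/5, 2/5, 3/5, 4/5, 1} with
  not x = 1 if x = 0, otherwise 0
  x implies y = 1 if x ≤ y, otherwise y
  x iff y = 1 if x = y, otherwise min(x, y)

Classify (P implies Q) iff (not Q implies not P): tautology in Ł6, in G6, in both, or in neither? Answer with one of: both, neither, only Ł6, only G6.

only Ł6

In Ł6: every assignment gives 1 — tautology.
In G6: at P = 2/5, Q = 1/5 the value is 1/5 — not a tautology.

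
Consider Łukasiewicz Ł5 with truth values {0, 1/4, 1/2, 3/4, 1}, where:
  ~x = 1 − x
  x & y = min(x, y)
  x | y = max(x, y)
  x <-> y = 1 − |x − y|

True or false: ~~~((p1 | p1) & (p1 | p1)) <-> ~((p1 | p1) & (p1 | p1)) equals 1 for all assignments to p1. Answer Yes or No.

Yes

p1 = 0 ↦ 1
p1 = 1/4 ↦ 1
p1 = 1/2 ↦ 1
p1 = 3/4 ↦ 1
p1 = 1 ↦ 1
Every assignment gives a value ≥ 1.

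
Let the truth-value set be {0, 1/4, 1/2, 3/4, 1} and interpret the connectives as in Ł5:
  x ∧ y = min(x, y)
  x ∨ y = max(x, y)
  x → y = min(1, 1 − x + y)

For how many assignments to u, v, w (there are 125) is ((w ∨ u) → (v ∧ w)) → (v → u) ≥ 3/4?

101

value 1: 89 assignments (counts)
value 3/4: 12 assignments (counts)
value 1/2: 11 assignments
value 1/4: 8 assignments
value 0: 5 assignments
So 101 of the 125 assignments meet the threshold.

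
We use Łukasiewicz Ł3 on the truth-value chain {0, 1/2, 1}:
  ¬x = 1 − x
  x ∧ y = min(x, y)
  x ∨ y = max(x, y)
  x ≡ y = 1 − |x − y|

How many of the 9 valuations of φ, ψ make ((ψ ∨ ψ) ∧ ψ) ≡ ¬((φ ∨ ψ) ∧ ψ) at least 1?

3

φ = 0, ψ = 0 ↦ 0  <
φ = 0, ψ = 1/2 ↦ 1  ≥
φ = 0, ψ = 1 ↦ 0  <
φ = 1/2, ψ = 0 ↦ 0  <
φ = 1/2, ψ = 1/2 ↦ 1  ≥
φ = 1/2, ψ = 1 ↦ 0  <
φ = 1, ψ = 0 ↦ 0  <
φ = 1, ψ = 1/2 ↦ 1  ≥
φ = 1, ψ = 1 ↦ 0  <
So 3 of the 9 assignments meet the threshold.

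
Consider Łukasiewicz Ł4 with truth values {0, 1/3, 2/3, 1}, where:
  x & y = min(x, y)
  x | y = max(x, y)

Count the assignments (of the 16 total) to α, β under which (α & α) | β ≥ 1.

α = 0, β = 0 ↦ 0  <
α = 0, β = 1/3 ↦ 1/3  <
α = 0, β = 2/3 ↦ 2/3  <
α = 0, β = 1 ↦ 1  ≥
α = 1/3, β = 0 ↦ 1/3  <
α = 1/3, β = 1/3 ↦ 1/3  <
α = 1/3, β = 2/3 ↦ 2/3  <
α = 1/3, β = 1 ↦ 1  ≥
α = 2/3, β = 0 ↦ 2/3  <
α = 2/3, β = 1/3 ↦ 2/3  <
α = 2/3, β = 2/3 ↦ 2/3  <
α = 2/3, β = 1 ↦ 1  ≥
α = 1, β = 0 ↦ 1  ≥
α = 1, β = 1/3 ↦ 1  ≥
α = 1, β = 2/3 ↦ 1  ≥
α = 1, β = 1 ↦ 1  ≥
So 7 of the 16 assignments meet the threshold.

7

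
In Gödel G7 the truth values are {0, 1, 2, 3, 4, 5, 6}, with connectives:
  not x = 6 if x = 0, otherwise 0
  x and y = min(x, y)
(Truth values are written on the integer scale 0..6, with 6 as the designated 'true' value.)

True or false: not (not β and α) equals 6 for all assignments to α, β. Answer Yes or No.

Counterexample: take α = 1, β = 0.
not β = not 0 = 6
not β and α = 6 and 1 = 1
not (not β and α) = not 1 = 0
This gives 0 ≠ 6.

No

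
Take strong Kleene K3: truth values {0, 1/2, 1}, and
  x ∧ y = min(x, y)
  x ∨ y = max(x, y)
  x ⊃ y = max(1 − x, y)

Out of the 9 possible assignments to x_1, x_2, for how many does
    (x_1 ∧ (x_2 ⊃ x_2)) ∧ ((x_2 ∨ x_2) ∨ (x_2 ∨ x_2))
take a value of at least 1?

x_1 = 0, x_2 = 0 ↦ 0  <
x_1 = 0, x_2 = 1/2 ↦ 0  <
x_1 = 0, x_2 = 1 ↦ 0  <
x_1 = 1/2, x_2 = 0 ↦ 0  <
x_1 = 1/2, x_2 = 1/2 ↦ 1/2  <
x_1 = 1/2, x_2 = 1 ↦ 1/2  <
x_1 = 1, x_2 = 0 ↦ 0  <
x_1 = 1, x_2 = 1/2 ↦ 1/2  <
x_1 = 1, x_2 = 1 ↦ 1  ≥
So 1 of the 9 assignments meets the threshold.

1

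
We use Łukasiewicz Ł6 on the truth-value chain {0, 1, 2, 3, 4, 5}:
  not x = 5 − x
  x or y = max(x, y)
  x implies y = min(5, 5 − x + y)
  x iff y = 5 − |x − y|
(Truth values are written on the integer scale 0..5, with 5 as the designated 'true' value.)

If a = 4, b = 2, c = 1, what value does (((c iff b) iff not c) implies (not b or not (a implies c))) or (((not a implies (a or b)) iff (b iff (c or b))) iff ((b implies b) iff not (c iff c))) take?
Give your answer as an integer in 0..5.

c iff b = 1 iff 2 = 4
not c = not 1 = 4
(c iff b) iff not c = 4 iff 4 = 5
not b = not 2 = 3
a implies c = 4 implies 1 = 2
not (a implies c) = not 2 = 3
not b or not (a implies c) = 3 or 3 = 3
((c iff b) iff not c) implies (not b or not (a implies c)) = 5 implies 3 = 3
not a = not 4 = 1
a or b = 4 or 2 = 4
not a implies (a or b) = 1 implies 4 = 5
c or b = 1 or 2 = 2
b iff (c or b) = 2 iff 2 = 5
(not a implies (a or b)) iff (b iff (c or b)) = 5 iff 5 = 5
b implies b = 2 implies 2 = 5
c iff c = 1 iff 1 = 5
not (c iff c) = not 5 = 0
(b implies b) iff not (c iff c) = 5 iff 0 = 0
((not a implies (a or b)) iff (b iff (c or b))) iff ((b implies b) iff not (c iff c)) = 5 iff 0 = 0
(((c iff b) iff not c) implies (not b or not (a implies c))) or (((not a implies (a or b)) iff (b iff (c or b))) iff ((b implies b) iff not (c iff c))) = 3 or 0 = 3

3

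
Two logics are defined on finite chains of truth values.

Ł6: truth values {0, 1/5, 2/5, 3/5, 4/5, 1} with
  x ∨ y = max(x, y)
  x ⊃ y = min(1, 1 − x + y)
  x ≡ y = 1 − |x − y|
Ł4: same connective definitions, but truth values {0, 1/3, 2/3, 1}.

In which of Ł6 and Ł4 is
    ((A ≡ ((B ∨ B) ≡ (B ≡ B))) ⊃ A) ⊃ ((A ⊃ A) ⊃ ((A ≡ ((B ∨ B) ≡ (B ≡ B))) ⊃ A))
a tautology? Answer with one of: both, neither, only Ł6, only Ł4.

In Ł6: every assignment gives 1 — tautology.
In Ł4: every assignment gives 1 — tautology.

both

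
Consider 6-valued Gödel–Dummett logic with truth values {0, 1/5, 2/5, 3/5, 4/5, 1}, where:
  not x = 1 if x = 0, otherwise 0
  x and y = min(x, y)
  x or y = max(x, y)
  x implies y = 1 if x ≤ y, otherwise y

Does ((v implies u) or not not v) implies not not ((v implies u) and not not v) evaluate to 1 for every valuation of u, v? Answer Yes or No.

No

Counterexample: take u = 0, v = 0.
v implies u = 0 implies 0 = 1
not v = not 0 = 1
not not v = not 1 = 0
(v implies u) or not not v = 1 or 0 = 1
v implies u = 0 implies 0 = 1
not v = not 0 = 1
not not v = not 1 = 0
(v implies u) and not not v = 1 and 0 = 0
not ((v implies u) and not not v) = not 0 = 1
not not ((v implies u) and not not v) = not 1 = 0
((v implies u) or not not v) implies not not ((v implies u) and not not v) = 1 implies 0 = 0
This gives 0 ≠ 1.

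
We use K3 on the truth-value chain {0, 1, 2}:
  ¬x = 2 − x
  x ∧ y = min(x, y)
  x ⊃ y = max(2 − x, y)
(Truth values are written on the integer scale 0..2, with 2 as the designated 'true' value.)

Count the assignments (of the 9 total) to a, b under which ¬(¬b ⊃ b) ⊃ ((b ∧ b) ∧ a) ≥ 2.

3

a = 0, b = 0 ↦ 0  <
a = 0, b = 1 ↦ 1  <
a = 0, b = 2 ↦ 2  ≥
a = 1, b = 0 ↦ 0  <
a = 1, b = 1 ↦ 1  <
a = 1, b = 2 ↦ 2  ≥
a = 2, b = 0 ↦ 0  <
a = 2, b = 1 ↦ 1  <
a = 2, b = 2 ↦ 2  ≥
So 3 of the 9 assignments meet the threshold.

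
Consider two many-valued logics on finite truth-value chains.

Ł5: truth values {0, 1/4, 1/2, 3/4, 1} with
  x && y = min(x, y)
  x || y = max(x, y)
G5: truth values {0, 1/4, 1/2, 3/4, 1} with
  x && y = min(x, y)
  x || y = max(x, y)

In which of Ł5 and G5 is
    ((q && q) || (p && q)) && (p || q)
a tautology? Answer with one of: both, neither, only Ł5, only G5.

In Ł5: at p = 0, q = 0 the value is 0 — not a tautology.
In G5: at p = 0, q = 0 the value is 0 — not a tautology.

neither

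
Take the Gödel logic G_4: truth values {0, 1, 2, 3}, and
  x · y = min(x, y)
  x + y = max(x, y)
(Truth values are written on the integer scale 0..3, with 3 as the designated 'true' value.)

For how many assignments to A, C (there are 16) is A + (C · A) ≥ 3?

A = 0, C = 0 ↦ 0  <
A = 0, C = 1 ↦ 0  <
A = 0, C = 2 ↦ 0  <
A = 0, C = 3 ↦ 0  <
A = 1, C = 0 ↦ 1  <
A = 1, C = 1 ↦ 1  <
A = 1, C = 2 ↦ 1  <
A = 1, C = 3 ↦ 1  <
A = 2, C = 0 ↦ 2  <
A = 2, C = 1 ↦ 2  <
A = 2, C = 2 ↦ 2  <
A = 2, C = 3 ↦ 2  <
A = 3, C = 0 ↦ 3  ≥
A = 3, C = 1 ↦ 3  ≥
A = 3, C = 2 ↦ 3  ≥
A = 3, C = 3 ↦ 3  ≥
So 4 of the 16 assignments meet the threshold.

4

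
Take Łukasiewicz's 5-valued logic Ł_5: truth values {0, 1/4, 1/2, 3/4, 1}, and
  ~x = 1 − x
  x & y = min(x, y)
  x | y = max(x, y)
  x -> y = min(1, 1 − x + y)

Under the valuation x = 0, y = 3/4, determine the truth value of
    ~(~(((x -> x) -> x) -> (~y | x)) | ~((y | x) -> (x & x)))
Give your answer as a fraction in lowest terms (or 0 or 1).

x -> x = 0 -> 0 = 1
(x -> x) -> x = 1 -> 0 = 0
~y = ~3/4 = 1/4
~y | x = 1/4 | 0 = 1/4
((x -> x) -> x) -> (~y | x) = 0 -> 1/4 = 1
~(((x -> x) -> x) -> (~y | x)) = ~1 = 0
y | x = 3/4 | 0 = 3/4
x & x = 0 & 0 = 0
(y | x) -> (x & x) = 3/4 -> 0 = 1/4
~((y | x) -> (x & x)) = ~1/4 = 3/4
~(((x -> x) -> x) -> (~y | x)) | ~((y | x) -> (x & x)) = 0 | 3/4 = 3/4
~(~(((x -> x) -> x) -> (~y | x)) | ~((y | x) -> (x & x))) = ~3/4 = 1/4

1/4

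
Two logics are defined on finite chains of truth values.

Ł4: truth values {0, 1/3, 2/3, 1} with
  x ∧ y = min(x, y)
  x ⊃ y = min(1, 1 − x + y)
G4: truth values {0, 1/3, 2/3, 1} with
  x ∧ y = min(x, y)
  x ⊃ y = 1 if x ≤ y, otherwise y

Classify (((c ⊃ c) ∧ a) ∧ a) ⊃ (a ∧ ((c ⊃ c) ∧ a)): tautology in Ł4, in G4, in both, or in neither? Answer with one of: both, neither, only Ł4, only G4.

In Ł4: every assignment gives 1 — tautology.
In G4: every assignment gives 1 — tautology.

both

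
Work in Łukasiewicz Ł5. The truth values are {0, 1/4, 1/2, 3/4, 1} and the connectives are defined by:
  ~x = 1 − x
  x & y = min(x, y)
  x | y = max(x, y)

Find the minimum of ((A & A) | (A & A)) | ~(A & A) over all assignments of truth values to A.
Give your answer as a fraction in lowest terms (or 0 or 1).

1/2

Take A = 1/2:
A & A = 1/2 & 1/2 = 1/2
A & A = 1/2 & 1/2 = 1/2
(A & A) | (A & A) = 1/2 | 1/2 = 1/2
A & A = 1/2 & 1/2 = 1/2
~(A & A) = ~1/2 = 1/2
((A & A) | (A & A)) | ~(A & A) = 1/2 | 1/2 = 1/2
No assignment yields a value below 1/2, so this is the minimum.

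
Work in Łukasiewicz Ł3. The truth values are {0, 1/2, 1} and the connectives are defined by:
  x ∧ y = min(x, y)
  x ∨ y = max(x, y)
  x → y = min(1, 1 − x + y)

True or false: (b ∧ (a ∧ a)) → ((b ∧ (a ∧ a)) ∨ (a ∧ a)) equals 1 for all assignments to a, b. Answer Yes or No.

a = 0, b = 0 ↦ 1
a = 0, b = 1/2 ↦ 1
a = 0, b = 1 ↦ 1
a = 1/2, b = 0 ↦ 1
a = 1/2, b = 1/2 ↦ 1
a = 1/2, b = 1 ↦ 1
a = 1, b = 0 ↦ 1
a = 1, b = 1/2 ↦ 1
a = 1, b = 1 ↦ 1
Every assignment gives a value ≥ 1.

Yes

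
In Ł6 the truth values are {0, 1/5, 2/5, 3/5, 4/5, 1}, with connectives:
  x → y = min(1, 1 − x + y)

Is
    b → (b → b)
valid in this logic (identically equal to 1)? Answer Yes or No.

Yes

b = 0 ↦ 1
b = 1/5 ↦ 1
b = 2/5 ↦ 1
b = 3/5 ↦ 1
b = 4/5 ↦ 1
b = 1 ↦ 1
Every assignment gives a value ≥ 1.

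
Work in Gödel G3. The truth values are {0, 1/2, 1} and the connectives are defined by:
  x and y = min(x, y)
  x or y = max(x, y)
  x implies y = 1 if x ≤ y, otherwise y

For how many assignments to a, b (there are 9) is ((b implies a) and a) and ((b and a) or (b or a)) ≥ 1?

a = 0, b = 0 ↦ 0  <
a = 0, b = 1/2 ↦ 0  <
a = 0, b = 1 ↦ 0  <
a = 1/2, b = 0 ↦ 1/2  <
a = 1/2, b = 1/2 ↦ 1/2  <
a = 1/2, b = 1 ↦ 1/2  <
a = 1, b = 0 ↦ 1  ≥
a = 1, b = 1/2 ↦ 1  ≥
a = 1, b = 1 ↦ 1  ≥
So 3 of the 9 assignments meet the threshold.

3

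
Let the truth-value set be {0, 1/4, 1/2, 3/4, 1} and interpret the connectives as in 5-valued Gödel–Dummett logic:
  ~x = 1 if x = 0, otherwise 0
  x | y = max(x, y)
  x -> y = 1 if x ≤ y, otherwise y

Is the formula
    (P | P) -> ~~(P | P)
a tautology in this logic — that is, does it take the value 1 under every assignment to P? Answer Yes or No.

P = 0 ↦ 1
P = 1/4 ↦ 1
P = 1/2 ↦ 1
P = 3/4 ↦ 1
P = 1 ↦ 1
Every assignment gives a value ≥ 1.

Yes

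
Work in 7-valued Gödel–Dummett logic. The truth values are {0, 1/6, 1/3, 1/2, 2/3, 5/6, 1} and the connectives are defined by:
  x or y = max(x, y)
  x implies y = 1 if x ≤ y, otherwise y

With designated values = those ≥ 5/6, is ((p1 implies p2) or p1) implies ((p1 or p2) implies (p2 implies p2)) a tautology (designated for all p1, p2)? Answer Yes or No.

Yes

At p1 = 1/6, p2 = 1/6, for instance:
p1 implies p2 = 1/6 implies 1/6 = 1
(p1 implies p2) or p1 = 1 or 1/6 = 1
p1 or p2 = 1/6 or 1/6 = 1/6
p2 implies p2 = 1/6 implies 1/6 = 1
(p1 or p2) implies (p2 implies p2) = 1/6 implies 1 = 1
((p1 implies p2) or p1) implies ((p1 or p2) implies (p2 implies p2)) = 1 implies 1 = 1
and checking the remaining 48 assignments likewise gives ≥ 5/6 in every case.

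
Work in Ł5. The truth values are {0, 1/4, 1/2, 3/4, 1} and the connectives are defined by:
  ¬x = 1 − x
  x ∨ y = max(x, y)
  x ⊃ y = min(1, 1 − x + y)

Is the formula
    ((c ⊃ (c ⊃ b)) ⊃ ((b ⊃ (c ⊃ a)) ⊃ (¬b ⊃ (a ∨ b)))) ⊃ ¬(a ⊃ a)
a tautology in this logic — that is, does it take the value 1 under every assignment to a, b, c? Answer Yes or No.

No

Counterexample: take a = 0, b = 0, c = 3/4.
c ⊃ b = 3/4 ⊃ 0 = 1/4
c ⊃ (c ⊃ b) = 3/4 ⊃ 1/4 = 1/2
c ⊃ a = 3/4 ⊃ 0 = 1/4
b ⊃ (c ⊃ a) = 0 ⊃ 1/4 = 1
¬b = ¬0 = 1
a ∨ b = 0 ∨ 0 = 0
¬b ⊃ (a ∨ b) = 1 ⊃ 0 = 0
(b ⊃ (c ⊃ a)) ⊃ (¬b ⊃ (a ∨ b)) = 1 ⊃ 0 = 0
(c ⊃ (c ⊃ b)) ⊃ ((b ⊃ (c ⊃ a)) ⊃ (¬b ⊃ (a ∨ b))) = 1/2 ⊃ 0 = 1/2
a ⊃ a = 0 ⊃ 0 = 1
¬(a ⊃ a) = ¬1 = 0
((c ⊃ (c ⊃ b)) ⊃ ((b ⊃ (c ⊃ a)) ⊃ (¬b ⊃ (a ∨ b)))) ⊃ ¬(a ⊃ a) = 1/2 ⊃ 0 = 1/2
This gives 1/2 ≠ 1.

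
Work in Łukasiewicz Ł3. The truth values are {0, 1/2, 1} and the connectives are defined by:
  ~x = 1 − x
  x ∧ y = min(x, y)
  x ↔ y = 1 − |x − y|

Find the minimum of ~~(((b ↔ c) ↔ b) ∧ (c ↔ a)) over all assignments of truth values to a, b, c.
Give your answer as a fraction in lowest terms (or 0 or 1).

Take a = 0, b = 0, c = 0:
b ↔ c = 0 ↔ 0 = 1
(b ↔ c) ↔ b = 1 ↔ 0 = 0
c ↔ a = 0 ↔ 0 = 1
((b ↔ c) ↔ b) ∧ (c ↔ a) = 0 ∧ 1 = 0
~(((b ↔ c) ↔ b) ∧ (c ↔ a)) = ~0 = 1
~~(((b ↔ c) ↔ b) ∧ (c ↔ a)) = ~1 = 0
No assignment yields a value below 0, so this is the minimum.

0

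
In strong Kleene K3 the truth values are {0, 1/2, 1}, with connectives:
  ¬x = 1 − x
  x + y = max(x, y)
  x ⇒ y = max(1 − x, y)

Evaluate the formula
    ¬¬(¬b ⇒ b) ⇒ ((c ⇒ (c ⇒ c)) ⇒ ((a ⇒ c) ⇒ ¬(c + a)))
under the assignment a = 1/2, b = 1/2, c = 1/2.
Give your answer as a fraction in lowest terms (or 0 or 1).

¬b = ¬1/2 = 1/2
¬b ⇒ b = 1/2 ⇒ 1/2 = 1/2
¬(¬b ⇒ b) = ¬1/2 = 1/2
¬¬(¬b ⇒ b) = ¬1/2 = 1/2
c ⇒ c = 1/2 ⇒ 1/2 = 1/2
c ⇒ (c ⇒ c) = 1/2 ⇒ 1/2 = 1/2
a ⇒ c = 1/2 ⇒ 1/2 = 1/2
c + a = 1/2 + 1/2 = 1/2
¬(c + a) = ¬1/2 = 1/2
(a ⇒ c) ⇒ ¬(c + a) = 1/2 ⇒ 1/2 = 1/2
(c ⇒ (c ⇒ c)) ⇒ ((a ⇒ c) ⇒ ¬(c + a)) = 1/2 ⇒ 1/2 = 1/2
¬¬(¬b ⇒ b) ⇒ ((c ⇒ (c ⇒ c)) ⇒ ((a ⇒ c) ⇒ ¬(c + a))) = 1/2 ⇒ 1/2 = 1/2

1/2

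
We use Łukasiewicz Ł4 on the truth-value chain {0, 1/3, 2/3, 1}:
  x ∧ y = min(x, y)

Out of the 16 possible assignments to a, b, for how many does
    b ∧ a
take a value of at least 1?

a = 0, b = 0 ↦ 0  <
a = 0, b = 1/3 ↦ 0  <
a = 0, b = 2/3 ↦ 0  <
a = 0, b = 1 ↦ 0  <
a = 1/3, b = 0 ↦ 0  <
a = 1/3, b = 1/3 ↦ 1/3  <
a = 1/3, b = 2/3 ↦ 1/3  <
a = 1/3, b = 1 ↦ 1/3  <
a = 2/3, b = 0 ↦ 0  <
a = 2/3, b = 1/3 ↦ 1/3  <
a = 2/3, b = 2/3 ↦ 2/3  <
a = 2/3, b = 1 ↦ 2/3  <
a = 1, b = 0 ↦ 0  <
a = 1, b = 1/3 ↦ 1/3  <
a = 1, b = 2/3 ↦ 2/3  <
a = 1, b = 1 ↦ 1  ≥
So 1 of the 16 assignments meets the threshold.

1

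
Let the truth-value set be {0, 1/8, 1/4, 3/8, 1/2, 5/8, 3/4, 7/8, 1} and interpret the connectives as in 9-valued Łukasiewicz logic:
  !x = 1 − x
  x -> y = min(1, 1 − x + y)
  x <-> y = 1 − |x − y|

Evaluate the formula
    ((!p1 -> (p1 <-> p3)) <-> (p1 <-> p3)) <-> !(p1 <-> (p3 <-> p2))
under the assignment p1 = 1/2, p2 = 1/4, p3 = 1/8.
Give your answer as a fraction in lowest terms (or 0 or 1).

!p1 = !1/2 = 1/2
p1 <-> p3 = 1/2 <-> 1/8 = 5/8
!p1 -> (p1 <-> p3) = 1/2 -> 5/8 = 1
p1 <-> p3 = 1/2 <-> 1/8 = 5/8
(!p1 -> (p1 <-> p3)) <-> (p1 <-> p3) = 1 <-> 5/8 = 5/8
p3 <-> p2 = 1/8 <-> 1/4 = 7/8
p1 <-> (p3 <-> p2) = 1/2 <-> 7/8 = 5/8
!(p1 <-> (p3 <-> p2)) = !5/8 = 3/8
((!p1 -> (p1 <-> p3)) <-> (p1 <-> p3)) <-> !(p1 <-> (p3 <-> p2)) = 5/8 <-> 3/8 = 3/4

3/4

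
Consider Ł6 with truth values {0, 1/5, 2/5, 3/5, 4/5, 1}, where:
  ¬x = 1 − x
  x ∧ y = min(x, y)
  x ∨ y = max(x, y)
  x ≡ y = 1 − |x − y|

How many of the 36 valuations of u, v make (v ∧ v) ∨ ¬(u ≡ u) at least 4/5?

value 1: 6 assignments (counts)
value 4/5: 6 assignments (counts)
value 3/5: 6 assignments
value 2/5: 6 assignments
value 1/5: 6 assignments
value 0: 6 assignments
So 12 of the 36 assignments meet the threshold.

12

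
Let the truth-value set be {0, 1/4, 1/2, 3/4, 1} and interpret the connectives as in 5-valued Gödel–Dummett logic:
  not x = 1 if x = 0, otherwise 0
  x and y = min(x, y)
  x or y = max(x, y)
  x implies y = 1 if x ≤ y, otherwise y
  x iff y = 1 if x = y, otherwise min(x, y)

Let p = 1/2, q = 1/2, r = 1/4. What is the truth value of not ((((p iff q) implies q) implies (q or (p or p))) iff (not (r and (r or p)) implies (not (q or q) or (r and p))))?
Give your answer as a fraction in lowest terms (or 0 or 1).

0

p iff q = 1/2 iff 1/2 = 1
(p iff q) implies q = 1 implies 1/2 = 1/2
p or p = 1/2 or 1/2 = 1/2
q or (p or p) = 1/2 or 1/2 = 1/2
((p iff q) implies q) implies (q or (p or p)) = 1/2 implies 1/2 = 1
r or p = 1/4 or 1/2 = 1/2
r and (r or p) = 1/4 and 1/2 = 1/4
not (r and (r or p)) = not 1/4 = 0
q or q = 1/2 or 1/2 = 1/2
not (q or q) = not 1/2 = 0
r and p = 1/4 and 1/2 = 1/4
not (q or q) or (r and p) = 0 or 1/4 = 1/4
not (r and (r or p)) implies (not (q or q) or (r and p)) = 0 implies 1/4 = 1
(((p iff q) implies q) implies (q or (p or p))) iff (not (r and (r or p)) implies (not (q or q) or (r and p))) = 1 iff 1 = 1
not ((((p iff q) implies q) implies (q or (p or p))) iff (not (r and (r or p)) implies (not (q or q) or (r and p)))) = not 1 = 0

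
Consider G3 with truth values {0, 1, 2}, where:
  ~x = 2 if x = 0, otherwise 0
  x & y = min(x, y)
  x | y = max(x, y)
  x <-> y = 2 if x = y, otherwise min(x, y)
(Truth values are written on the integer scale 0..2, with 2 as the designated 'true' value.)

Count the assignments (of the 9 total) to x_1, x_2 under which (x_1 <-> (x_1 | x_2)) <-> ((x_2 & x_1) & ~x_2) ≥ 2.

x_1 = 0, x_2 = 0 ↦ 0  <
x_1 = 0, x_2 = 1 ↦ 2  ≥
x_1 = 0, x_2 = 2 ↦ 2  ≥
x_1 = 1, x_2 = 0 ↦ 0  <
x_1 = 1, x_2 = 1 ↦ 0  <
x_1 = 1, x_2 = 2 ↦ 0  <
x_1 = 2, x_2 = 0 ↦ 0  <
x_1 = 2, x_2 = 1 ↦ 0  <
x_1 = 2, x_2 = 2 ↦ 0  <
So 2 of the 9 assignments meet the threshold.

2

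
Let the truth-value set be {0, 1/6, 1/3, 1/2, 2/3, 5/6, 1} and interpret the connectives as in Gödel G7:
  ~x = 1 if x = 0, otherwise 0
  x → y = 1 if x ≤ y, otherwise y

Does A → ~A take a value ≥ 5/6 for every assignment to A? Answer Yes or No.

Counterexample: take A = 1/6.
~A = ~1/6 = 0
A → ~A = 1/6 → 0 = 0
This gives 0, which is below 5/6.

No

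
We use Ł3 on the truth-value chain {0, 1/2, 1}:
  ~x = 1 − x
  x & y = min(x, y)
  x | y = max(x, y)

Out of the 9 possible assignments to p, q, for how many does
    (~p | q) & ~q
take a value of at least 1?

p = 0, q = 0 ↦ 1  ≥
p = 0, q = 1/2 ↦ 1/2  <
p = 0, q = 1 ↦ 0  <
p = 1/2, q = 0 ↦ 1/2  <
p = 1/2, q = 1/2 ↦ 1/2  <
p = 1/2, q = 1 ↦ 0  <
p = 1, q = 0 ↦ 0  <
p = 1, q = 1/2 ↦ 1/2  <
p = 1, q = 1 ↦ 0  <
So 1 of the 9 assignments meets the threshold.

1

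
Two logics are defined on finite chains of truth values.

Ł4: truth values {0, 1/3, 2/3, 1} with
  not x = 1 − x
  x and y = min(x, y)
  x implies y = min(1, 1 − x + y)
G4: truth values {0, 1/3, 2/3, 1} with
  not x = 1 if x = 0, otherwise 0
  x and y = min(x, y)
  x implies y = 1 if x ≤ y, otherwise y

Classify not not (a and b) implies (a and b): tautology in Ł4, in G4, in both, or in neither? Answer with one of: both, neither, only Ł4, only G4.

only Ł4

In Ł4: every assignment gives 1 — tautology.
In G4: at a = 1/3, b = 1/3 the value is 1/3 — not a tautology.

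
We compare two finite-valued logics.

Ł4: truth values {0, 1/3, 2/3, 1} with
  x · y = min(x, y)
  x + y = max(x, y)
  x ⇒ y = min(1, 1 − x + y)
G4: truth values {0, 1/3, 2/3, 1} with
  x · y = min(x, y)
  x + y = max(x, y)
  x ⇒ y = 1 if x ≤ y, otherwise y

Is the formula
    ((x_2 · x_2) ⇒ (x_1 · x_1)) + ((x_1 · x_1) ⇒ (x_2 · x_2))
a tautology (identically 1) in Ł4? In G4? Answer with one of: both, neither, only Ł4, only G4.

both

In Ł4: every assignment gives 1 — tautology.
In G4: every assignment gives 1 — tautology.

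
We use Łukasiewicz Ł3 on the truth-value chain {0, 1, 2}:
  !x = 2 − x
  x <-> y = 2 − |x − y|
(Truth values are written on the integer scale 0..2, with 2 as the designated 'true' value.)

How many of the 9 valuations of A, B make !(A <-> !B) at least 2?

2

A = 0, B = 0 ↦ 2  ≥
A = 0, B = 1 ↦ 1  <
A = 0, B = 2 ↦ 0  <
A = 1, B = 0 ↦ 1  <
A = 1, B = 1 ↦ 0  <
A = 1, B = 2 ↦ 1  <
A = 2, B = 0 ↦ 0  <
A = 2, B = 1 ↦ 1  <
A = 2, B = 2 ↦ 2  ≥
So 2 of the 9 assignments meet the threshold.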